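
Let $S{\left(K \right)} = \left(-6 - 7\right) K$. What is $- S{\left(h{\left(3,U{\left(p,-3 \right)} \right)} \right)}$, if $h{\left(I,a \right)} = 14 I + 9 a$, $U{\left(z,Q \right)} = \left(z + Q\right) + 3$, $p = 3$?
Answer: $897$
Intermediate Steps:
$U{\left(z,Q \right)} = 3 + Q + z$ ($U{\left(z,Q \right)} = \left(Q + z\right) + 3 = 3 + Q + z$)
$h{\left(I,a \right)} = 9 a + 14 I$
$S{\left(K \right)} = - 13 K$
$- S{\left(h{\left(3,U{\left(p,-3 \right)} \right)} \right)} = - \left(-13\right) \left(9 \left(3 - 3 + 3\right) + 14 \cdot 3\right) = - \left(-13\right) \left(9 \cdot 3 + 42\right) = - \left(-13\right) \left(27 + 42\right) = - \left(-13\right) 69 = \left(-1\right) \left(-897\right) = 897$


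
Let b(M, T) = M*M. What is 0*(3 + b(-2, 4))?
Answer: 0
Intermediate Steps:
b(M, T) = M**2
0*(3 + b(-2, 4)) = 0*(3 + (-2)**2) = 0*(3 + 4) = 0*7 = 0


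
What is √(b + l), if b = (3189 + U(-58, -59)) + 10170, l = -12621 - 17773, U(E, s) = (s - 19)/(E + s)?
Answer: I*√153309/3 ≈ 130.52*I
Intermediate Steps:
U(E, s) = (-19 + s)/(E + s)
l = -30394
b = 40079/3 (b = (3189 + (-19 - 59)/(-58 - 59)) + 10170 = (3189 - 78/(-117)) + 10170 = (3189 - 1/117*(-78)) + 10170 = (3189 + ⅔) + 10170 = 9569/3 + 10170 = 40079/3 ≈ 13360.)
√(b + l) = √(40079/3 - 30394) = √(-51103/3) = I*√153309/3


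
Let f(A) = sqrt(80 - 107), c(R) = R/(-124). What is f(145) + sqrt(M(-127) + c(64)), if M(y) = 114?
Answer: sqrt(109058)/31 + 3*I*sqrt(3) ≈ 10.653 + 5.1962*I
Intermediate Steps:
c(R) = -R/124 (c(R) = R*(-1/124) = -R/124)
f(A) = 3*I*sqrt(3) (f(A) = sqrt(-27) = 3*I*sqrt(3))
f(145) + sqrt(M(-127) + c(64)) = 3*I*sqrt(3) + sqrt(114 - 1/124*64) = 3*I*sqrt(3) + sqrt(114 - 16/31) = 3*I*sqrt(3) + sqrt(3518/31) = 3*I*sqrt(3) + sqrt(109058)/31 = sqrt(109058)/31 + 3*I*sqrt(3)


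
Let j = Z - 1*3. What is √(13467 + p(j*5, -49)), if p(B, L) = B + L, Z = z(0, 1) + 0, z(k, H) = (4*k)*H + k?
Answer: √13403 ≈ 115.77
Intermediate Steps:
z(k, H) = k + 4*H*k (z(k, H) = 4*H*k + k = k + 4*H*k)
Z = 0 (Z = 0*(1 + 4*1) + 0 = 0*(1 + 4) + 0 = 0*5 + 0 = 0 + 0 = 0)
j = -3 (j = 0 - 1*3 = 0 - 3 = -3)
√(13467 + p(j*5, -49)) = √(13467 + (-3*5 - 49)) = √(13467 + (-15 - 49)) = √(13467 - 64) = √13403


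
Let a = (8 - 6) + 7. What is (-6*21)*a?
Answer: -1134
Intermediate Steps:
a = 9 (a = 2 + 7 = 9)
(-6*21)*a = -6*21*9 = -126*9 = -1134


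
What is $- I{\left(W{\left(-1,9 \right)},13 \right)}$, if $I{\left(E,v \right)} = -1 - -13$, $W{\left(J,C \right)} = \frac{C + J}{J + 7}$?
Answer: $-12$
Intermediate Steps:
$W{\left(J,C \right)} = \frac{C + J}{7 + J}$
$I{\left(E,v \right)} = 12$ ($I{\left(E,v \right)} = -1 + 13 = 12$)
$- I{\left(W{\left(-1,9 \right)},13 \right)} = \left(-1\right) 12 = -12$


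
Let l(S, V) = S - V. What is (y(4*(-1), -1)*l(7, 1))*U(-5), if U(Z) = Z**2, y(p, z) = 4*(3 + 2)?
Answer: 3000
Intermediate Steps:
y(p, z) = 20 (y(p, z) = 4*5 = 20)
(y(4*(-1), -1)*l(7, 1))*U(-5) = (20*(7 - 1*1))*(-5)**2 = (20*(7 - 1))*25 = (20*6)*25 = 120*25 = 3000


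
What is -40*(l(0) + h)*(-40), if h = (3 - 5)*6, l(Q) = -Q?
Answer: -19200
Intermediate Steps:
h = -12 (h = -2*6 = -12)
-40*(l(0) + h)*(-40) = -40*(-1*0 - 12)*(-40) = -40*(0 - 12)*(-40) = -40*(-12)*(-40) = 480*(-40) = -19200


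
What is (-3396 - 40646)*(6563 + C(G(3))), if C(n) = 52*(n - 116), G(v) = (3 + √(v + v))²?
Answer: -57739062 - 13741104*√6 ≈ -9.1398e+7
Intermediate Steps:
G(v) = (3 + √2*√v)² (G(v) = (3 + √(2*v))² = (3 + √2*√v)²)
C(n) = -6032 + 52*n (C(n) = 52*(-116 + n) = -6032 + 52*n)
(-3396 - 40646)*(6563 + C(G(3))) = (-3396 - 40646)*(6563 + (-6032 + 52*(3 + √2*√3)²)) = -44042*(6563 + (-6032 + 52*(3 + √6)²)) = -44042*(531 + 52*(3 + √6)²) = -23386302 - 2290184*(3 + √6)²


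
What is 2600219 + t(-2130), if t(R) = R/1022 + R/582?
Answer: 128884770463/49567 ≈ 2.6002e+6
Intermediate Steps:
t(R) = 401*R/148701 (t(R) = R*(1/1022) + R*(1/582) = R/1022 + R/582 = 401*R/148701)
2600219 + t(-2130) = 2600219 + (401/148701)*(-2130) = 2600219 - 284710/49567 = 128884770463/49567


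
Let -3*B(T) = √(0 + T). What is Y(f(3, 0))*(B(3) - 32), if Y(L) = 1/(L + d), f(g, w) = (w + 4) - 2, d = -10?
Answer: 4 + √3/24 ≈ 4.0722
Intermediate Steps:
f(g, w) = 2 + w (f(g, w) = (4 + w) - 2 = 2 + w)
B(T) = -√T/3 (B(T) = -√(0 + T)/3 = -√T/3)
Y(L) = 1/(-10 + L) (Y(L) = 1/(L - 10) = 1/(-10 + L))
Y(f(3, 0))*(B(3) - 32) = (-√3/3 - 32)/(-10 + (2 + 0)) = (-32 - √3/3)/(-10 + 2) = (-32 - √3/3)/(-8) = -(-32 - √3/3)/8 = 4 + √3/24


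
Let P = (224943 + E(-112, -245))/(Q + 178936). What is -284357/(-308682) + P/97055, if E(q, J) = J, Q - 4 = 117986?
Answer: 4097356436472023/4447822541369130 ≈ 0.92120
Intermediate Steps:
Q = 117990 (Q = 4 + 117986 = 117990)
P = 112349/148463 (P = (224943 - 245)/(117990 + 178936) = 224698/296926 = 224698*(1/296926) = 112349/148463 ≈ 0.75675)
-284357/(-308682) + P/97055 = -284357/(-308682) + (112349/148463)/97055 = -284357*(-1/308682) + (112349/148463)*(1/97055) = 284357/308682 + 112349/14409076465 = 4097356436472023/4447822541369130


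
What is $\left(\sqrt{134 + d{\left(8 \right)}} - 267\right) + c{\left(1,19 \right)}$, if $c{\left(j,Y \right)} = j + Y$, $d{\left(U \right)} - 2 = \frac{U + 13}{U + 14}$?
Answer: $-247 + \frac{\sqrt{66286}}{22} \approx -235.3$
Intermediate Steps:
$d{\left(U \right)} = 2 + \frac{13 + U}{14 + U}$ ($d{\left(U \right)} = 2 + \frac{U + 13}{U + 14} = 2 + \frac{13 + U}{14 + U}$)
$c{\left(j,Y \right)} = Y + j$
$\left(\sqrt{134 + d{\left(8 \right)}} - 267\right) + c{\left(1,19 \right)} = \left(\sqrt{134 + \frac{41 + 3 \cdot 8}{14 + 8}} - 267\right) + \left(19 + 1\right) = \left(\sqrt{134 + \frac{41 + 24}{22}} - 267\right) + 20 = \left(\sqrt{134 + \frac{1}{22} \cdot 65} - 267\right) + 20 = \left(\sqrt{134 + \frac{65}{22}} - 267\right) + 20 = \left(\sqrt{\frac{3013}{22}} - 267\right) + 20 = \left(\frac{\sqrt{66286}}{22} - 267\right) + 20 = \left(-267 + \frac{\sqrt{66286}}{22}\right) + 20 = -247 + \frac{\sqrt{66286}}{22}$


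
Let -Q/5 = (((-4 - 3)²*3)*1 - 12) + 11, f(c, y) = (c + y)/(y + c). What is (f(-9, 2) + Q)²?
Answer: 531441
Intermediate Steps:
f(c, y) = 1 (f(c, y) = (c + y)/(c + y) = 1)
Q = -730 (Q = -5*((((-4 - 3)²*3)*1 - 12) + 11) = -5*((((-7)²*3)*1 - 12) + 11) = -5*(((49*3)*1 - 12) + 11) = -5*((147*1 - 12) + 11) = -5*((147 - 12) + 11) = -5*(135 + 11) = -5*146 = -730)
(f(-9, 2) + Q)² = (1 - 730)² = (-729)² = 531441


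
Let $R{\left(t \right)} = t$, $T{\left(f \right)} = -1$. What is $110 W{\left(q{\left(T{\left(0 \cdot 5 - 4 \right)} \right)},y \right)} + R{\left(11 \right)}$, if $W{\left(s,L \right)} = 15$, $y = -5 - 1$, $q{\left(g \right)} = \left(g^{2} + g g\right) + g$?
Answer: $1661$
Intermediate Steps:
$q{\left(g \right)} = g + 2 g^{2}$ ($q{\left(g \right)} = \left(g^{2} + g^{2}\right) + g = 2 g^{2} + g = g + 2 g^{2}$)
$y = -6$
$110 W{\left(q{\left(T{\left(0 \cdot 5 - 4 \right)} \right)},y \right)} + R{\left(11 \right)} = 110 \cdot 15 + 11 = 1650 + 11 = 1661$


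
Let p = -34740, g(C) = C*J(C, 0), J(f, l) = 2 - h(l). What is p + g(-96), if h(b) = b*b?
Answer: -34932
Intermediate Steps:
h(b) = b²
J(f, l) = 2 - l²
g(C) = 2*C (g(C) = C*(2 - 1*0²) = C*(2 - 1*0) = C*(2 + 0) = C*2 = 2*C)
p + g(-96) = -34740 + 2*(-96) = -34740 - 192 = -34932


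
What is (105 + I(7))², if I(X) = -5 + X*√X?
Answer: 10343 + 1400*√7 ≈ 14047.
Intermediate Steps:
I(X) = -5 + X^(3/2)
(105 + I(7))² = (105 + (-5 + 7^(3/2)))² = (105 + (-5 + 7*√7))² = (100 + 7*√7)²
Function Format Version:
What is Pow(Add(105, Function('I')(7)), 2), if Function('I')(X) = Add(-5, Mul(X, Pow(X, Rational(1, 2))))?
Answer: Add(10343, Mul(1400, Pow(7, Rational(1, 2)))) ≈ 14047.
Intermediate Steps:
Function('I')(X) = Add(-5, Pow(X, Rational(3, 2)))
Pow(Add(105, Function('I')(7)), 2) = Pow(Add(105, Add(-5, Pow(7, Rational(3, 2)))), 2) = Pow(Add(105, Add(-5, Mul(7, Pow(7, Rational(1, 2))))), 2) = Pow(Add(100, Mul(7, Pow(7, Rational(1, 2)))), 2)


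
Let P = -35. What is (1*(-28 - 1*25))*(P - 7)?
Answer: 2226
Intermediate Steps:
(1*(-28 - 1*25))*(P - 7) = (1*(-28 - 1*25))*(-35 - 7) = (1*(-28 - 25))*(-42) = (1*(-53))*(-42) = -53*(-42) = 2226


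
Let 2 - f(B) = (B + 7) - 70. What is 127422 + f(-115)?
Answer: 127602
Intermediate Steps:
f(B) = 65 - B (f(B) = 2 - ((B + 7) - 70) = 2 - ((7 + B) - 70) = 2 - (-63 + B) = 2 + (63 - B) = 65 - B)
127422 + f(-115) = 127422 + (65 - 1*(-115)) = 127422 + (65 + 115) = 127422 + 180 = 127602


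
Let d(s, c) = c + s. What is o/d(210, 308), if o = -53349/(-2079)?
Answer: 17783/358974 ≈ 0.049538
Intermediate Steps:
o = 17783/693 (o = -53349*(-1/2079) = 17783/693 ≈ 25.661)
o/d(210, 308) = 17783/(693*(308 + 210)) = (17783/693)/518 = (17783/693)*(1/518) = 17783/358974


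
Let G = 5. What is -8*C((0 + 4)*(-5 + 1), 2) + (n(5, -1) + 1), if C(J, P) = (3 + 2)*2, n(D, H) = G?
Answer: -74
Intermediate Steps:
n(D, H) = 5
C(J, P) = 10 (C(J, P) = 5*2 = 10)
-8*C((0 + 4)*(-5 + 1), 2) + (n(5, -1) + 1) = -8*10 + (5 + 1) = -80 + 6 = -74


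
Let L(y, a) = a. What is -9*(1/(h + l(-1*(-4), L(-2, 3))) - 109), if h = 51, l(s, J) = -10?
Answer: 40212/41 ≈ 980.78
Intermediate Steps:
-9*(1/(h + l(-1*(-4), L(-2, 3))) - 109) = -9*(1/(51 - 10) - 109) = -9*(1/41 - 109) = -9*(-4468/41) = 40212/41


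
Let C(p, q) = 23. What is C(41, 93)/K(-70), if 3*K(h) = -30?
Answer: -23/10 ≈ -2.3000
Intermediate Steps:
K(h) = -10 (K(h) = (⅓)*(-30) = -10)
C(41, 93)/K(-70) = 23/(-10) = 23*(-⅒) = -23/10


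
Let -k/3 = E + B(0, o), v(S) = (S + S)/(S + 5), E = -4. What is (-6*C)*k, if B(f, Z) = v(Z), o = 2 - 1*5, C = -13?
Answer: 1638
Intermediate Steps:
o = -3 (o = 2 - 5 = -3)
v(S) = 2*S/(5 + S) (v(S) = (2*S)/(5 + S) = 2*S/(5 + S))
B(f, Z) = 2*Z/(5 + Z)
k = 21 (k = -3*(-4 + 2*(-3)/(5 - 3)) = -3*(-4 + 2*(-3)/2) = -3*(-4 + 2*(-3)*(½)) = -3*(-4 - 3) = -3*(-7) = 21)
(-6*C)*k = -6*(-13)*21 = 78*21 = 1638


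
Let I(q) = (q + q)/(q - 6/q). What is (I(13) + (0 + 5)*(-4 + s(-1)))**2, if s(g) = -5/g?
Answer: 1329409/26569 ≈ 50.036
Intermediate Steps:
I(q) = 2*q/(q - 6/q) (I(q) = (2*q)/(q - 6/q) = 2*q/(q - 6/q))
(I(13) + (0 + 5)*(-4 + s(-1)))**2 = (2*13**2/(-6 + 13**2) + (0 + 5)*(-4 - 5/(-1)))**2 = (2*169/(-6 + 169) + 5*(-4 - 5*(-1)))**2 = (2*169/163 + 5*(-4 + 5))**2 = (2*169*(1/163) + 5*1)**2 = (338/163 + 5)**2 = (1153/163)**2 = 1329409/26569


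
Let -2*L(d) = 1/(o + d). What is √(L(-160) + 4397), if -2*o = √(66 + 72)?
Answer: √(1407041 + 4397*√138)/√(320 + √138) ≈ 66.310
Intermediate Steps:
o = -√138/2 (o = -√(66 + 72)/2 = -√138/2 ≈ -5.8737)
L(d) = -1/(2*(d - √138/2)) (L(d) = -1/(2*(-√138/2 + d)) = -1/(2*(d - √138/2)))
√(L(-160) + 4397) = √(-1/(-√138 + 2*(-160)) + 4397) = √(-1/(-√138 - 320) + 4397) = √(-1/(-320 - √138) + 4397) = √(4397 - 1/(-320 - √138))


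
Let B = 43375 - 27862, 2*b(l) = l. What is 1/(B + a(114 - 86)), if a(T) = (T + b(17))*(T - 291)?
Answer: 2/11827 ≈ 0.00016910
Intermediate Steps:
b(l) = l/2
a(T) = (-291 + T)*(17/2 + T) (a(T) = (T + (1/2)*17)*(T - 291) = (T + 17/2)*(-291 + T) = (17/2 + T)*(-291 + T) = (-291 + T)*(17/2 + T))
B = 15513
1/(B + a(114 - 86)) = 1/(15513 + (-4947/2 + (114 - 86)**2 - 565*(114 - 86)/2)) = 1/(15513 + (-4947/2 + 28**2 - 565/2*28)) = 1/(15513 + (-4947/2 + 784 - 7910)) = 1/(15513 - 19199/2) = 1/(11827/2) = 2/11827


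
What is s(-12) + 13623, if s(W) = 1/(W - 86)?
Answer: 1335053/98 ≈ 13623.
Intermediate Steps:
s(W) = 1/(-86 + W)
s(-12) + 13623 = 1/(-86 - 12) + 13623 = 1/(-98) + 13623 = -1/98 + 13623 = 1335053/98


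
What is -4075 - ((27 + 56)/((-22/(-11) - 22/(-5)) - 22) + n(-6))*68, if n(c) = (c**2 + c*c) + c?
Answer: -319847/39 ≈ -8201.2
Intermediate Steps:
n(c) = c + 2*c**2 (n(c) = (c**2 + c**2) + c = 2*c**2 + c = c + 2*c**2)
-4075 - ((27 + 56)/((-22/(-11) - 22/(-5)) - 22) + n(-6))*68 = -4075 - ((27 + 56)/((-22/(-11) - 22/(-5)) - 22) - 6*(1 + 2*(-6)))*68 = -4075 - (83/((-22*(-1/11) - 22*(-1/5)) - 22) - 6*(1 - 12))*68 = -4075 - (83/((2 + 22/5) - 22) - 6*(-11))*68 = -4075 - (83/(32/5 - 22) + 66)*68 = -4075 - (83/(-78/5) + 66)*68 = -4075 - (83*(-5/78) + 66)*68 = -4075 - (-415/78 + 66)*68 = -4075 - 4733*68/78 = -4075 - 1*160922/39 = -4075 - 160922/39 = -319847/39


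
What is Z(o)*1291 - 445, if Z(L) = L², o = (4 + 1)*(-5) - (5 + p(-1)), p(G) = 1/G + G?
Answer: 1011699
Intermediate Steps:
p(G) = G + 1/G
o = -28 (o = (4 + 1)*(-5) - (5 + (-1 + 1/(-1))) = 5*(-5) - (5 + (-1 - 1)) = -25 - (5 - 2) = -25 - 3 = -28)
Z(o)*1291 - 445 = (-28)²*1291 - 445 = 784*1291 - 445 = 1012144 - 445 = 1011699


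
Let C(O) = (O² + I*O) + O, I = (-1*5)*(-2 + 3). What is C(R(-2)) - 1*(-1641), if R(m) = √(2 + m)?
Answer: 1641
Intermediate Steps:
I = -5 (I = -5*1 = -5)
C(O) = O² - 4*O (C(O) = (O² - 5*O) + O = O² - 4*O)
C(R(-2)) - 1*(-1641) = √(2 - 2)*(-4 + √(2 - 2)) - 1*(-1641) = √0*(-4 + √0) + 1641 = 0*(-4 + 0) + 1641 = 0*(-4) + 1641 = 0 + 1641 = 1641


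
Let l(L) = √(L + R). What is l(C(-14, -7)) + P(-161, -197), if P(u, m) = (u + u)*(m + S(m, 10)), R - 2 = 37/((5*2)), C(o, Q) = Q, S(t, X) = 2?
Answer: 62790 + I*√130/10 ≈ 62790.0 + 1.1402*I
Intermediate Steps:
R = 57/10 (R = 2 + 37/((5*2)) = 2 + 37/10 = 57/10 ≈ 5.7000)
l(L) = √(57/10 + L) (l(L) = √(L + 57/10) = √(57/10 + L))
P(u, m) = 2*u*(2 + m) (P(u, m) = (u + u)*(m + 2) = (2*u)*(2 + m) = 2*u*(2 + m))
l(C(-14, -7)) + P(-161, -197) = √(570 + 100*(-7))/10 + 2*(-161)*(2 - 197) = √(570 - 700)/10 + 2*(-161)*(-195) = √(-130)/10 + 62790 = (I*√130)/10 + 62790 = I*√130/10 + 62790 = 62790 + I*√130/10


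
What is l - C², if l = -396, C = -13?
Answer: -565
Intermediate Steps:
l - C² = -396 - 1*(-13)² = -396 - 1*169 = -396 - 169 = -565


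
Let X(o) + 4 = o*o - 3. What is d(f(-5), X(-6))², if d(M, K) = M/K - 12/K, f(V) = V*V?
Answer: 169/841 ≈ 0.20095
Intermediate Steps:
X(o) = -7 + o² (X(o) = -4 + (o*o - 3) = -4 + (o² - 3) = -4 + (-3 + o²) = -7 + o²)
f(V) = V²
d(M, K) = -12/K + M/K
d(f(-5), X(-6))² = ((-12 + (-5)²)/(-7 + (-6)²))² = ((-12 + 25)/(-7 + 36))² = (13/29)² = 169/841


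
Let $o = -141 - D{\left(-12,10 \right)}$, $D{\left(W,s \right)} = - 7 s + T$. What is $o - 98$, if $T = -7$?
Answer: $-162$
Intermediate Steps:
$D{\left(W,s \right)} = -7 - 7 s$ ($D{\left(W,s \right)} = - 7 s - 7 = -7 - 7 s$)
$o = -64$ ($o = -141 - \left(-7 - 70\right) = -141 - -77 = -141 + 77 = -64$)
$o - 98 = -64 - 98 = -162$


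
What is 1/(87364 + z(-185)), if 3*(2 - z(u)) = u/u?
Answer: 3/262097 ≈ 1.1446e-5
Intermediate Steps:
z(u) = 5/3 (z(u) = 2 - u/(3*u) = 2 - 1/3*1 = 2 - 1/3 = 5/3)
1/(87364 + z(-185)) = 1/(87364 + 5/3) = 1/(262097/3) = 3/262097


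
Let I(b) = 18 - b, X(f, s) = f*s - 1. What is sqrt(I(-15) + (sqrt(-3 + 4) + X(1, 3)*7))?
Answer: 4*sqrt(3) ≈ 6.9282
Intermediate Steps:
X(f, s) = -1 + f*s
sqrt(I(-15) + (sqrt(-3 + 4) + X(1, 3)*7)) = sqrt((18 - 1*(-15)) + (sqrt(-3 + 4) + (-1 + 1*3)*7)) = sqrt((18 + 15) + (sqrt(1) + (-1 + 3)*7)) = sqrt(33 + (1 + 2*7)) = sqrt(33 + (1 + 14)) = sqrt(33 + 15) = sqrt(48) = 4*sqrt(3)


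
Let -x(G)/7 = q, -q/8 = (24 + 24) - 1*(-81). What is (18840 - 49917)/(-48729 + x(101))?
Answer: 10359/13835 ≈ 0.74875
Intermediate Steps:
q = -1032 (q = -8*((24 + 24) - 1*(-81)) = -8*(48 + 81) = -8*129 = -1032)
x(G) = 7224 (x(G) = -7*(-1032) = 7224)
(18840 - 49917)/(-48729 + x(101)) = (18840 - 49917)/(-48729 + 7224) = -31077/(-41505) = -31077*(-1/41505) = 10359/13835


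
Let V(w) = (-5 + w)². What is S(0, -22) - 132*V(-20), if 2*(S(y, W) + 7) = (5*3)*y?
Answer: -82507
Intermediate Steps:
S(y, W) = -7 + 15*y/2 (S(y, W) = -7 + ((5*3)*y)/2 = -7 + (15*y)/2 = -7 + 15*y/2)
S(0, -22) - 132*V(-20) = (-7 + (15/2)*0) - 132*(-5 - 20)² = (-7 + 0) - 132*(-25)² = -7 - 132*625 = -7 - 82500 = -82507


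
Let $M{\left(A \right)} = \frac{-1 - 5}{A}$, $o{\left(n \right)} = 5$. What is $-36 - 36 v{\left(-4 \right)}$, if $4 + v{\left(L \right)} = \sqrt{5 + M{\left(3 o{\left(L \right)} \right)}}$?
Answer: $108 - \frac{36 \sqrt{115}}{5} \approx 30.789$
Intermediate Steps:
$M{\left(A \right)} = - \frac{6}{A}$
$v{\left(L \right)} = -4 + \frac{\sqrt{115}}{5}$ ($v{\left(L \right)} = -4 + \sqrt{5 - \frac{6}{3 \cdot 5}} = -4 + \sqrt{5 - \frac{6}{15}} = -4 + \sqrt{5 - \frac{2}{5}} = -4 + \sqrt{\frac{23}{5}} = -4 + \frac{\sqrt{115}}{5}$)
$-36 - 36 v{\left(-4 \right)} = -36 - 36 \left(-4 + \frac{\sqrt{115}}{5}\right) = -36 + \left(144 - \frac{36 \sqrt{115}}{5}\right) = 108 - \frac{36 \sqrt{115}}{5}$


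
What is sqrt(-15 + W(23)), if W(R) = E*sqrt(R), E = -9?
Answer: sqrt(-15 - 9*sqrt(23)) ≈ 7.6264*I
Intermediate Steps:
W(R) = -9*sqrt(R)
sqrt(-15 + W(23)) = sqrt(-15 - 9*sqrt(23))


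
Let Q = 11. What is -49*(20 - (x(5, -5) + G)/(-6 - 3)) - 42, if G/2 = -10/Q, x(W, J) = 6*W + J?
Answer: -37891/33 ≈ -1148.2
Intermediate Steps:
x(W, J) = J + 6*W
G = -20/11 (G = 2*(-10/11) = -20/11 ≈ -1.8182)
-49*(20 - (x(5, -5) + G)/(-6 - 3)) - 42 = -49*(20 - ((-5 + 6*5) - 20/11)/(-6 - 3)) - 42 = -49*(20 - ((-5 + 30) - 20/11)/(-9)) - 42 = -49*(20 - (25 - 20/11)*(-1)/9) - 42 = -49*(20 - 255*(-1)/(11*9)) - 42 = -49*(20 - 1*(-85/33)) - 42 = -49*(20 + 85/33) - 42 = -49*745/33 - 42 = -36505/33 - 42 = -37891/33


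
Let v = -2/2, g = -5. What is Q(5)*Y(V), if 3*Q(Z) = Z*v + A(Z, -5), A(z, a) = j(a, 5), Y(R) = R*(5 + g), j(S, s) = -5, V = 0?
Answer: 0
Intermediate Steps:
Y(R) = 0 (Y(R) = R*(5 - 5) = R*0 = 0)
v = -1 (v = -2*½ = -1)
A(z, a) = -5
Q(Z) = -5/3 - Z/3 (Q(Z) = (Z*(-1) - 5)/3 = (-Z - 5)/3 = (-5 - Z)/3 = -5/3 - Z/3)
Q(5)*Y(V) = (-5/3 - ⅓*5)*0 = (-5/3 - 5/3)*0 = -10/3*0 = 0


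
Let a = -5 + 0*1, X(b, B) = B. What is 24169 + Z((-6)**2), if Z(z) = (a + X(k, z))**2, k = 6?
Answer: 25130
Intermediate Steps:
a = -5 (a = -5 + 0 = -5)
Z(z) = (-5 + z)**2
24169 + Z((-6)**2) = 24169 + (-5 + (-6)**2)**2 = 24169 + (-5 + 36)**2 = 24169 + 31**2 = 24169 + 961 = 25130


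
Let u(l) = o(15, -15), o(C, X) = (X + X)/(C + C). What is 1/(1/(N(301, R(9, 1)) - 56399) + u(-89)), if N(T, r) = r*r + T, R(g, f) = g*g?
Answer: -49537/49538 ≈ -0.99998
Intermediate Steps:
o(C, X) = X/C (o(C, X) = (2*X)/((2*C)) = (2*X)*(1/(2*C)) = X/C)
R(g, f) = g**2
u(l) = -1 (u(l) = -15/15 = -15*1/15 = -1)
N(T, r) = T + r**2 (N(T, r) = r**2 + T = T + r**2)
1/(1/(N(301, R(9, 1)) - 56399) + u(-89)) = 1/(1/((301 + (9**2)**2) - 56399) - 1) = 1/(1/((301 + 81**2) - 56399) - 1) = 1/(1/((301 + 6561) - 56399) - 1) = 1/(1/(6862 - 56399) - 1) = 1/(1/(-49537) - 1) = 1/(-1/49537 - 1) = 1/(-49538/49537) = -49537/49538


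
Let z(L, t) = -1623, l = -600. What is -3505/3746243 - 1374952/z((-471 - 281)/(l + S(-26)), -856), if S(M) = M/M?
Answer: 5150898616721/6080152389 ≈ 847.17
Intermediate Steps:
S(M) = 1
-3505/3746243 - 1374952/z((-471 - 281)/(l + S(-26)), -856) = -3505/3746243 - 1374952/(-1623) = -3505*1/3746243 - 1374952*(-1/1623) = -3505/3746243 + 1374952/1623 = 5150898616721/6080152389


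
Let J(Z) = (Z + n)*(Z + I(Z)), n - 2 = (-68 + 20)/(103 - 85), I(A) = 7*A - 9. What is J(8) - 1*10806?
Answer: -31208/3 ≈ -10403.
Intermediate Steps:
I(A) = -9 + 7*A
n = -⅔ (n = 2 + (-68 + 20)/(103 - 85) = 2 - 48/18 = 2 - 48*1/18 = 2 - 8/3 = -⅔ ≈ -0.66667)
J(Z) = (-9 + 8*Z)*(-⅔ + Z) (J(Z) = (Z - ⅔)*(Z + (-9 + 7*Z)) = (-⅔ + Z)*(-9 + 8*Z) = (-9 + 8*Z)*(-⅔ + Z))
J(8) - 1*10806 = (6 + 8*8² - 43/3*8) - 1*10806 = (6 + 8*64 - 344/3) - 10806 = (6 + 512 - 344/3) - 10806 = 1210/3 - 10806 = -31208/3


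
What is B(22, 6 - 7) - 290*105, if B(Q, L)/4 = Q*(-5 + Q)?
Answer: -28954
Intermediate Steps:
B(Q, L) = 4*Q*(-5 + Q) (B(Q, L) = 4*(Q*(-5 + Q)) = 4*Q*(-5 + Q))
B(22, 6 - 7) - 290*105 = 4*22*(-5 + 22) - 290*105 = 4*22*17 - 30450 = 1496 - 30450 = -28954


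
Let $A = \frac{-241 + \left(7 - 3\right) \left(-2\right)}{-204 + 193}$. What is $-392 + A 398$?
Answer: $\frac{94790}{11} \approx 8617.3$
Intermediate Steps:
$A = \frac{249}{11}$ ($A = \frac{-241 + 4 \left(-2\right)}{-11} = \left(-241 - 8\right) \left(- \frac{1}{11}\right) = \left(-249\right) \left(- \frac{1}{11}\right) = \frac{249}{11} \approx 22.636$)
$-392 + A 398 = -392 + \frac{249}{11} \cdot 398 = -392 + \frac{99102}{11} = \frac{94790}{11}$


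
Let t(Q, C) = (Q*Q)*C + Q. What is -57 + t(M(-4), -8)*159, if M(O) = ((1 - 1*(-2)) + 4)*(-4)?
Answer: -1001757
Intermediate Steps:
M(O) = -28 (M(O) = ((1 + 2) + 4)*(-4) = (3 + 4)*(-4) = 7*(-4) = -28)
t(Q, C) = Q + C*Q**2 (t(Q, C) = Q**2*C + Q = C*Q**2 + Q = Q + C*Q**2)
-57 + t(M(-4), -8)*159 = -57 - 28*(1 - 8*(-28))*159 = -57 - 28*(1 + 224)*159 = -57 - 28*225*159 = -57 - 6300*159 = -57 - 1001700 = -1001757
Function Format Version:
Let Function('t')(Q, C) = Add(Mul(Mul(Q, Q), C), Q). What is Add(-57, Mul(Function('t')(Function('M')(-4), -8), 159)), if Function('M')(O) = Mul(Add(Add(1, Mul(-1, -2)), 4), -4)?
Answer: -1001757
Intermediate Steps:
Function('M')(O) = -28 (Function('M')(O) = Mul(Add(Add(1, 2), 4), -4) = Mul(Add(3, 4), -4) = Mul(7, -4) = -28)
Function('t')(Q, C) = Add(Q, Mul(C, Pow(Q, 2))) (Function('t')(Q, C) = Add(Mul(Pow(Q, 2), C), Q) = Add(Mul(C, Pow(Q, 2)), Q) = Add(Q, Mul(C, Pow(Q, 2))))
Add(-57, Mul(Function('t')(Function('M')(-4), -8), 159)) = Add(-57, Mul(Mul(-28, Add(1, Mul(-8, -28))), 159)) = Add(-57, Mul(Mul(-28, Add(1, 224)), 159)) = Add(-57, Mul(Mul(-28, 225), 159)) = Add(-57, Mul(-6300, 159)) = Add(-57, -1001700) = -1001757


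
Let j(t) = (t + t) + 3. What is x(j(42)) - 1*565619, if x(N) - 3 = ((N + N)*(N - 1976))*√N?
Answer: -565616 - 328686*√87 ≈ -3.6314e+6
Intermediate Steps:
j(t) = 3 + 2*t (j(t) = 2*t + 3 = 3 + 2*t)
x(N) = 3 + 2*N^(3/2)*(-1976 + N) (x(N) = 3 + ((N + N)*(N - 1976))*√N = 3 + ((2*N)*(-1976 + N))*√N = 3 + (2*N*(-1976 + N))*√N = 3 + 2*N^(3/2)*(-1976 + N))
x(j(42)) - 1*565619 = (3 - 3952*(3 + 2*42)^(3/2) + 2*(3 + 2*42)^(5/2)) - 1*565619 = (3 - 3952*(3 + 84)^(3/2) + 2*(3 + 84)^(5/2)) - 565619 = (3 - 343824*√87 + 2*87^(5/2)) - 565619 = (3 - 343824*√87 + 2*(7569*√87)) - 565619 = (3 - 343824*√87 + 15138*√87) - 565619 = (3 - 328686*√87) - 565619 = -565616 - 328686*√87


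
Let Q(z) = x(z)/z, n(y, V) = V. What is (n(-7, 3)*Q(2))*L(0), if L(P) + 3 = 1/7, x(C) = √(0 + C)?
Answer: -30*√2/7 ≈ -6.0609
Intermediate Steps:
x(C) = √C
L(P) = -20/7 (L(P) = -3 + 1/7 = -3 + ⅐ = -20/7)
Q(z) = z^(-½) (Q(z) = √z/z = z^(-½))
(n(-7, 3)*Q(2))*L(0) = (3/√2)*(-20/7) = (3*(√2/2))*(-20/7) = (3*√2/2)*(-20/7) = -30*√2/7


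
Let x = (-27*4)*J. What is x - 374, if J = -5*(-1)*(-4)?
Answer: 1786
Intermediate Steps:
J = -20 (J = 5*(-4) = -20)
x = 2160 (x = -27*4*(-20) = -108*(-20) = 2160)
x - 374 = 2160 - 374 = 1786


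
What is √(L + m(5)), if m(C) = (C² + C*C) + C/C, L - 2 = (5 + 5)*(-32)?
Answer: I*√267 ≈ 16.34*I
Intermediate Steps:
L = -318 (L = 2 + (5 + 5)*(-32) = 2 + 10*(-32) = 2 - 320 = -318)
m(C) = 1 + 2*C² (m(C) = (C² + C²) + 1 = 2*C² + 1 = 1 + 2*C²)
√(L + m(5)) = √(-318 + (1 + 2*5²)) = √(-318 + (1 + 2*25)) = √(-318 + (1 + 50)) = √(-318 + 51) = √(-267) = I*√267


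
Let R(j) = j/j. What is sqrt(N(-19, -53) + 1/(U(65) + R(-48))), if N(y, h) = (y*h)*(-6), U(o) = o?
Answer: I*sqrt(26318886)/66 ≈ 77.73*I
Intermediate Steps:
R(j) = 1
N(y, h) = -6*h*y (N(y, h) = (h*y)*(-6) = -6*h*y)
sqrt(N(-19, -53) + 1/(U(65) + R(-48))) = sqrt(-6*(-53)*(-19) + 1/(65 + 1)) = sqrt(-6042 + 1/66) = sqrt(-398771/66) = I*sqrt(26318886)/66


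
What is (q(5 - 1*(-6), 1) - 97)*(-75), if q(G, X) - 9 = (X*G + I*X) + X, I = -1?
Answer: 5775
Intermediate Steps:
q(G, X) = 9 + G*X (q(G, X) = 9 + ((X*G - X) + X) = 9 + ((G*X - X) + X) = 9 + ((-X + G*X) + X) = 9 + G*X)
(q(5 - 1*(-6), 1) - 97)*(-75) = ((9 + (5 - 1*(-6))*1) - 97)*(-75) = ((9 + (5 + 6)*1) - 97)*(-75) = ((9 + 11*1) - 97)*(-75) = ((9 + 11) - 97)*(-75) = (20 - 97)*(-75) = -77*(-75) = 5775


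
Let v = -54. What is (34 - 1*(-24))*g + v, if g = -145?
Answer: -8464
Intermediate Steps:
(34 - 1*(-24))*g + v = (34 - 1*(-24))*(-145) - 54 = (34 + 24)*(-145) - 54 = 58*(-145) - 54 = -8410 - 54 = -8464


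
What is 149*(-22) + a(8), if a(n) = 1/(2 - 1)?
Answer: -3277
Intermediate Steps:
a(n) = 1 (a(n) = 1/1 = 1)
149*(-22) + a(8) = 149*(-22) + 1 = -3278 + 1 = -3277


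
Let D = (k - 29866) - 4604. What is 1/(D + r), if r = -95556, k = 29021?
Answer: -1/101005 ≈ -9.9005e-6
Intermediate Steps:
D = -5449 (D = (29021 - 29866) - 4604 = -845 - 4604 = -5449)
1/(D + r) = 1/(-5449 - 95556) = 1/(-101005) = -1/101005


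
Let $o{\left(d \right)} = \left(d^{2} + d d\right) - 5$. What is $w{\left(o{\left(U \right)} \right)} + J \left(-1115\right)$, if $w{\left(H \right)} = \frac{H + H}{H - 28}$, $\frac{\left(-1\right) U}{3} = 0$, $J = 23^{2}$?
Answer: $- \frac{19464545}{33} \approx -5.8984 \cdot 10^{5}$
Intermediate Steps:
$J = 529$
$U = 0$ ($U = \left(-3\right) 0 = 0$)
$o{\left(d \right)} = -5 + 2 d^{2}$ ($o{\left(d \right)} = \left(d^{2} + d^{2}\right) - 5 = 2 d^{2} - 5 = -5 + 2 d^{2}$)
$w{\left(H \right)} = \frac{2 H}{-28 + H}$
$w{\left(o{\left(U \right)} \right)} + J \left(-1115\right) = \frac{2 \left(-5 + 2 \cdot 0^{2}\right)}{-28 - \left(5 - 2 \cdot 0^{2}\right)} + 529 \left(-1115\right) = \frac{2 \left(-5 + 2 \cdot 0\right)}{-28 + \left(-5 + 2 \cdot 0\right)} - 589835 = \frac{2 \left(-5 + 0\right)}{-28 + \left(-5 + 0\right)} - 589835 = 2 \left(-5\right) \frac{1}{-28 - 5} - 589835 = 2 \left(-5\right) \frac{1}{-33} - 589835 = 2 \left(-5\right) \left(- \frac{1}{33}\right) - 589835 = \frac{10}{33} - 589835 = - \frac{19464545}{33}$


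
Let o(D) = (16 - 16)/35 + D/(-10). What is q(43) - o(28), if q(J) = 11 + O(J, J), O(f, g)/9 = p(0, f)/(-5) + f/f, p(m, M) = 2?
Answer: 96/5 ≈ 19.200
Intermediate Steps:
O(f, g) = 27/5 (O(f, g) = 9*(2/(-5) + f/f) = 9*(2*(-⅕) + 1) = 9*(-⅖ + 1) = 9*(⅗) = 27/5)
q(J) = 82/5 (q(J) = 11 + 27/5 = 82/5)
o(D) = -D/10 (o(D) = 0*(1/35) + D*(-⅒) = 0 - D/10 = -D/10)
q(43) - o(28) = 82/5 - (-1)*28/10 = 82/5 - 1*(-14/5) = 82/5 + 14/5 = 96/5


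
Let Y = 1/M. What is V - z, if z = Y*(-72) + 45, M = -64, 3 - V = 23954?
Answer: -191977/8 ≈ -23997.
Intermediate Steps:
V = -23951 (V = 3 - 1*23954 = 3 - 23954 = -23951)
Y = -1/64 (Y = 1/(-64) = -1/64 ≈ -0.015625)
z = 369/8 (z = -1/64*(-72) + 45 = 9/8 + 45 = 369/8 ≈ 46.125)
V - z = -23951 - 1*369/8 = -23951 - 369/8 = -191977/8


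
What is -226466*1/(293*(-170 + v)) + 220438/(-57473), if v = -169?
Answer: -8879764808/5708620671 ≈ -1.5555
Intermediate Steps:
-226466*1/(293*(-170 + v)) + 220438/(-57473) = -226466*1/(293*(-170 - 169)) + 220438/(-57473) = -226466/(293*(-339)) + 220438*(-1/57473) = -226466/(-99327) - 220438/57473 = -226466*(-1/99327) - 220438/57473 = 226466/99327 - 220438/57473 = -8879764808/5708620671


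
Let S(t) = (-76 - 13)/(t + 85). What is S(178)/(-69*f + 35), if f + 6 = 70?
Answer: 89/1152203 ≈ 7.7243e-5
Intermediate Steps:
f = 64 (f = -6 + 70 = 64)
S(t) = -89/(85 + t)
S(178)/(-69*f + 35) = (-89/(85 + 178))/(-69*64 + 35) = (-89/263)/(-4416 + 35) = -89*1/263/(-4381) = -89/263*(-1/4381) = 89/1152203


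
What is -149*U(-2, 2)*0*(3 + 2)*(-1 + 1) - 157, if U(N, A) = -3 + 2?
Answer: -157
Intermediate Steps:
U(N, A) = -1
-149*U(-2, 2)*0*(3 + 2)*(-1 + 1) - 157 = -149*(-1*0)*(3 + 2)*(-1 + 1) - 157 = -0*5*0 - 157 = -0*0 - 157 = -149*0 - 157 = 0 - 157 = -157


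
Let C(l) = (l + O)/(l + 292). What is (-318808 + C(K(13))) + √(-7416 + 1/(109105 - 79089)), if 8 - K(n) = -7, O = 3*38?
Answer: -97873927/307 + I*√104398769195/3752 ≈ -3.1881e+5 + 86.116*I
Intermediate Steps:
O = 114
K(n) = 15 (K(n) = 8 - 1*(-7) = 8 + 7 = 15)
C(l) = (114 + l)/(292 + l) (C(l) = (l + 114)/(l + 292) = (114 + l)/(292 + l))
(-318808 + C(K(13))) + √(-7416 + 1/(109105 - 79089)) = (-318808 + (114 + 15)/(292 + 15)) + √(-7416 + 1/(109105 - 79089)) = (-318808 + 129/307) + √(-7416 + 1/30016) = (-318808 + (1/307)*129) + √(-7416 + 1/30016) = (-318808 + 129/307) + √(-222598655/30016) = -97873927/307 + I*√104398769195/3752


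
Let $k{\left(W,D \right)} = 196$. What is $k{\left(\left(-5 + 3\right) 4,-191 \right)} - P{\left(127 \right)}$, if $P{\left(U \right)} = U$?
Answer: $69$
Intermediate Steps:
$k{\left(\left(-5 + 3\right) 4,-191 \right)} - P{\left(127 \right)} = 196 - 127 = 69$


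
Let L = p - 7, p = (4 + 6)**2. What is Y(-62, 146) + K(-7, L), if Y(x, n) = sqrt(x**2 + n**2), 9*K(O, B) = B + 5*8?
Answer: 133/9 + 2*sqrt(6290) ≈ 173.40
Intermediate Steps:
p = 100 (p = 10**2 = 100)
L = 93 (L = 100 - 7 = 93)
K(O, B) = 40/9 + B/9 (K(O, B) = (B + 5*8)/9 = (B + 40)/9 = (40 + B)/9 = 40/9 + B/9)
Y(x, n) = sqrt(n**2 + x**2)
Y(-62, 146) + K(-7, L) = sqrt(146**2 + (-62)**2) + (40/9 + (1/9)*93) = sqrt(21316 + 3844) + (40/9 + 31/3) = sqrt(25160) + 133/9 = 2*sqrt(6290) + 133/9 = 133/9 + 2*sqrt(6290)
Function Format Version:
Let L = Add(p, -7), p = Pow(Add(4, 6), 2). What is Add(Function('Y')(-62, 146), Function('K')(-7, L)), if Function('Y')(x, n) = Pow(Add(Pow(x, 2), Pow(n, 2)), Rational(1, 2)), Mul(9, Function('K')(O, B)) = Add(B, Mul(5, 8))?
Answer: Add(Rational(133, 9), Mul(2, Pow(6290, Rational(1, 2)))) ≈ 173.40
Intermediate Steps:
p = 100 (p = Pow(10, 2) = 100)
L = 93 (L = Add(100, -7) = 93)
Function('K')(O, B) = Add(Rational(40, 9), Mul(Rational(1, 9), B)) (Function('K')(O, B) = Mul(Rational(1, 9), Add(B, Mul(5, 8))) = Mul(Rational(1, 9), Add(B, 40)) = Mul(Rational(1, 9), Add(40, B)) = Add(Rational(40, 9), Mul(Rational(1, 9), B)))
Function('Y')(x, n) = Pow(Add(Pow(n, 2), Pow(x, 2)), Rational(1, 2))
Add(Function('Y')(-62, 146), Function('K')(-7, L)) = Add(Pow(Add(Pow(146, 2), Pow(-62, 2)), Rational(1, 2)), Add(Rational(40, 9), Mul(Rational(1, 9), 93))) = Add(Pow(Add(21316, 3844), Rational(1, 2)), Add(Rational(40, 9), Rational(31, 3))) = Add(Pow(25160, Rational(1, 2)), Rational(133, 9)) = Add(Mul(2, Pow(6290, Rational(1, 2))), Rational(133, 9)) = Add(Rational(133, 9), Mul(2, Pow(6290, Rational(1, 2))))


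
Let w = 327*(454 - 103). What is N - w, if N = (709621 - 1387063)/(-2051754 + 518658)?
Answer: -29327247025/255516 ≈ -1.1478e+5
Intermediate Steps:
N = 112907/255516 (N = -677442/(-1533096) = -677442*(-1/1533096) = 112907/255516 ≈ 0.44188)
w = 114777 (w = 327*351 = 114777)
N - w = 112907/255516 - 1*114777 = 112907/255516 - 114777 = -29327247025/255516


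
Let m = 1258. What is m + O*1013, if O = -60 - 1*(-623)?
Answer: 571577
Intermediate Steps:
O = 563 (O = -60 + 623 = 563)
m + O*1013 = 1258 + 563*1013 = 1258 + 570319 = 571577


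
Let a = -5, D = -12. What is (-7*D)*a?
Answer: -420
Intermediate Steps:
(-7*D)*a = -7*(-12)*(-5) = 84*(-5) = -420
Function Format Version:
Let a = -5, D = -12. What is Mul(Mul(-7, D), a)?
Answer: -420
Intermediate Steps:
Mul(Mul(-7, D), a) = Mul(Mul(-7, -12), -5) = Mul(84, -5) = -420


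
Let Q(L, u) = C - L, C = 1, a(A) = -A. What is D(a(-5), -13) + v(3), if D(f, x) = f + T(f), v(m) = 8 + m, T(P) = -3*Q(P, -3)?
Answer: 28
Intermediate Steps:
Q(L, u) = 1 - L
T(P) = -3 + 3*P (T(P) = -3*(1 - P) = -3 + 3*P)
D(f, x) = -3 + 4*f (D(f, x) = f + (-3 + 3*f) = -3 + 4*f)
D(a(-5), -13) + v(3) = (-3 + 4*(-1*(-5))) + (8 + 3) = (-3 + 4*5) + 11 = (-3 + 20) + 11 = 17 + 11 = 28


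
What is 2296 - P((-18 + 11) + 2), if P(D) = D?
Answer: 2301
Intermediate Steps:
2296 - P((-18 + 11) + 2) = 2296 - ((-18 + 11) + 2) = 2296 - (-7 + 2) = 2296 - 1*(-5) = 2296 + 5 = 2301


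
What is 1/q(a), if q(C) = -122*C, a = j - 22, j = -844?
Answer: 1/105652 ≈ 9.4650e-6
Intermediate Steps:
a = -866 (a = -844 - 22 = -866)
1/q(a) = 1/(-122*(-866)) = 1/105652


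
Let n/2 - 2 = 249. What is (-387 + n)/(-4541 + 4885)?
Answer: 115/344 ≈ 0.33430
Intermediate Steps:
n = 502 (n = 4 + 2*249 = 4 + 498 = 502)
(-387 + n)/(-4541 + 4885) = (-387 + 502)/(-4541 + 4885) = 115/344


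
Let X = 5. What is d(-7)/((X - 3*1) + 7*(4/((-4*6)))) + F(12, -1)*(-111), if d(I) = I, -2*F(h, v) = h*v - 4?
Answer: -4482/5 ≈ -896.40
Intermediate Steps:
F(h, v) = 2 - h*v/2 (F(h, v) = -(h*v - 4)/2 = -(-4 + h*v)/2 = 2 - h*v/2)
d(-7)/((X - 3*1) + 7*(4/((-4*6)))) + F(12, -1)*(-111) = -7/((5 - 3*1) + 7*(4/((-4*6)))) + (2 - 1/2*12*(-1))*(-111) = -7/((5 - 3) + 7*(4/(-24))) + (2 + 6)*(-111) = -7/(2 + 7*(4*(-1/24))) + 8*(-111) = -7/(2 + 7*(-1/6)) - 888 = -7/(2 - 7/6) - 888 = -7/5/6 - 888 = -7*6/5 - 888 = -42/5 - 888 = -4482/5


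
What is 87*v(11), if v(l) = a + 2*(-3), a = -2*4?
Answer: -1218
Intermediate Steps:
a = -8
v(l) = -14 (v(l) = -8 + 2*(-3) = -8 - 6 = -14)
87*v(11) = 87*(-14) = -1218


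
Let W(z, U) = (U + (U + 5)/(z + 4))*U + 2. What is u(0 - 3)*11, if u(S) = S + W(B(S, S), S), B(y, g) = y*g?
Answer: 1078/13 ≈ 82.923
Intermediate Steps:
B(y, g) = g*y
W(z, U) = 2 + U*(U + (5 + U)/(4 + z)) (W(z, U) = (U + (5 + U)/(4 + z))*U + 2 = U*(U + (5 + U)/(4 + z)) + 2 = 2 + U*(U + (5 + U)/(4 + z)))
u(S) = S + (8 + S**4 + 5*S + 7*S**2)/(4 + S**2) (u(S) = S + (8 + 2*(S*S) + 5*S + 5*S**2 + (S*S)*S**2)/(4 + S*S) = S + (8 + 2*S**2 + 5*S + 5*S**2 + S**2*S**2)/(4 + S**2) = S + (8 + 2*S**2 + 5*S + 5*S**2 + S**4)/(4 + S**2) = S + (8 + S**4 + 5*S + 7*S**2)/(4 + S**2))
u(0 - 3)*11 = ((8 + (0 - 3)**3 + (0 - 3)**4 + 7*(0 - 3)**2 + 9*(0 - 3))/(4 + (0 - 3)**2))*11 = ((8 + (-3)**3 + (-3)**4 + 7*(-3)**2 + 9*(-3))/(4 + (-3)**2))*11 = ((8 - 27 + 81 + 7*9 - 27)/(4 + 9))*11 = ((8 - 27 + 81 + 63 - 27)/13)*11 = ((1/13)*98)*11 = (98/13)*11 = 1078/13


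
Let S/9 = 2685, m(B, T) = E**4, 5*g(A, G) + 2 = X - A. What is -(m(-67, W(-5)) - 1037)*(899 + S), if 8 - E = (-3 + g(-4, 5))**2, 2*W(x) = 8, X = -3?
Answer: 9906386317256/390625 ≈ 2.5360e+7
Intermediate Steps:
g(A, G) = -1 - A/5 (g(A, G) = -2/5 + (-3 - A)/5 = -2/5 + (-3/5 - A/5) = -1 - A/5)
W(x) = 4 (W(x) = (1/2)*8 = 4)
E = -56/25 (E = 8 - (-3 + (-1 - 1/5*(-4)))**2 = 8 - (-3 + (-1 + 4/5))**2 = 8 - (-3 - 1/5)**2 = 8 - (-16/5)**2 = 8 - 1*256/25 = 8 - 256/25 = -56/25 ≈ -2.2400)
m(B, T) = 9834496/390625 (m(B, T) = (-56/25)**4 = 9834496/390625)
S = 24165 (S = 9*2685 = 24165)
-(m(-67, W(-5)) - 1037)*(899 + S) = -(9834496/390625 - 1037)*(899 + 24165) = -(-395243629)*25064/390625 = -1*(-9906386317256/390625) = 9906386317256/390625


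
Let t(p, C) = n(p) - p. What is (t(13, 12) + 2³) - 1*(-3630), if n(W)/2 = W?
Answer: 3651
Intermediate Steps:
n(W) = 2*W
t(p, C) = p (t(p, C) = 2*p - p = p)
(t(13, 12) + 2³) - 1*(-3630) = (13 + 2³) - 1*(-3630) = (13 + 8) + 3630 = 21 + 3630 = 3651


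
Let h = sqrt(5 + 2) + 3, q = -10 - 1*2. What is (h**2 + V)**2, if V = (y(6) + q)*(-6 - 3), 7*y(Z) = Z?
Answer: 674944/49 + 9768*sqrt(7)/7 ≈ 17466.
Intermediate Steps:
q = -12 (q = -10 - 2 = -12)
y(Z) = Z/7
V = 702/7 (V = ((1/7)*6 - 12)*(-6 - 3) = (6/7 - 12)*(-9) = -78/7*(-9) = 702/7 ≈ 100.29)
h = 3 + sqrt(7) (h = sqrt(7) + 3 = 3 + sqrt(7) ≈ 5.6458)
(h**2 + V)**2 = ((3 + sqrt(7))**2 + 702/7)**2 = (702/7 + (3 + sqrt(7))**2)**2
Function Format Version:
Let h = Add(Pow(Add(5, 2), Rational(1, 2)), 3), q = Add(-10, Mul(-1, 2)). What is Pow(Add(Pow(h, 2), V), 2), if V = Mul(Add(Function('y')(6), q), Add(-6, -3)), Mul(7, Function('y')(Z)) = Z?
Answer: Add(Rational(674944, 49), Mul(Rational(9768, 7), Pow(7, Rational(1, 2)))) ≈ 17466.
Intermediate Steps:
q = -12 (q = Add(-10, -2) = -12)
Function('y')(Z) = Mul(Rational(1, 7), Z)
V = Rational(702, 7) (V = Mul(Add(Mul(Rational(1, 7), 6), -12), Add(-6, -3)) = Mul(Add(Rational(6, 7), -12), -9) = Mul(Rational(-78, 7), -9) = Rational(702, 7) ≈ 100.29)
h = Add(3, Pow(7, Rational(1, 2))) (h = Add(Pow(7, Rational(1, 2)), 3) = Add(3, Pow(7, Rational(1, 2))) ≈ 5.6458)
Pow(Add(Pow(h, 2), V), 2) = Pow(Add(Pow(Add(3, Pow(7, Rational(1, 2))), 2), Rational(702, 7)), 2) = Pow(Add(Rational(702, 7), Pow(Add(3, Pow(7, Rational(1, 2))), 2)), 2)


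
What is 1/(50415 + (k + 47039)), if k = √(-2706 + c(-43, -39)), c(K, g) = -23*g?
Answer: 97454/9497283925 - 3*I*√201/9497283925 ≈ 1.0261e-5 - 4.4784e-9*I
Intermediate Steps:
k = 3*I*√201 (k = √(-2706 - 23*(-39)) = √(-2706 + 897) = √(-1809) = 3*I*√201 ≈ 42.532*I)
1/(50415 + (k + 47039)) = 1/(50415 + (3*I*√201 + 47039)) = 1/(50415 + (47039 + 3*I*√201)) = 1/(97454 + 3*I*√201)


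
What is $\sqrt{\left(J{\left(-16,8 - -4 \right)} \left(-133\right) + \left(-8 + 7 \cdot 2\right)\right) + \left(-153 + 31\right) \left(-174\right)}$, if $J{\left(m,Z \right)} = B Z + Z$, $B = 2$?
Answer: $\sqrt{16446} \approx 128.24$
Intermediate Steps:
$J{\left(m,Z \right)} = 3 Z$ ($J{\left(m,Z \right)} = 2 Z + Z = 3 Z$)
$\sqrt{\left(J{\left(-16,8 - -4 \right)} \left(-133\right) + \left(-8 + 7 \cdot 2\right)\right) + \left(-153 + 31\right) \left(-174\right)} = \sqrt{\left(3 \left(8 - -4\right) \left(-133\right) + \left(-8 + 7 \cdot 2\right)\right) + \left(-153 + 31\right) \left(-174\right)} = \sqrt{\left(3 \left(8 + 4\right) \left(-133\right) + \left(-8 + 14\right)\right) - -21228} = \sqrt{\left(3 \cdot 12 \left(-133\right) + 6\right) + 21228} = \sqrt{\left(36 \left(-133\right) + 6\right) + 21228} = \sqrt{\left(-4788 + 6\right) + 21228} = \sqrt{-4782 + 21228} = \sqrt{16446}$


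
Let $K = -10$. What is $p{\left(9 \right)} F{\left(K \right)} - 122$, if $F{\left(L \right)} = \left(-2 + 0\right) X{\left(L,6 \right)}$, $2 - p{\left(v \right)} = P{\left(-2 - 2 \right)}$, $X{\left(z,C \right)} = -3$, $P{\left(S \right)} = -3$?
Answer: $-92$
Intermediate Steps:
$p{\left(v \right)} = 5$ ($p{\left(v \right)} = 2 - -3 = 2 + 3 = 5$)
$F{\left(L \right)} = 6$ ($F{\left(L \right)} = \left(-2 + 0\right) \left(-3\right) = \left(-2\right) \left(-3\right) = 6$)
$p{\left(9 \right)} F{\left(K \right)} - 122 = 5 \cdot 6 - 122 = 30 - 122 = -92$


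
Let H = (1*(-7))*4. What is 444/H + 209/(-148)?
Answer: -17891/1036 ≈ -17.269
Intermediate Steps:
H = -28 (H = -7*4 = -28)
444/H + 209/(-148) = 444/(-28) + 209/(-148) = 444*(-1/28) + 209*(-1/148) = -111/7 - 209/148 = -17891/1036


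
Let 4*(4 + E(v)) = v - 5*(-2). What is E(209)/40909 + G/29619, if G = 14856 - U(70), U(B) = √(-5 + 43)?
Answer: 812329691/1615578228 - √38/29619 ≈ 0.50260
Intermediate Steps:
U(B) = √38
E(v) = -3/2 + v/4 (E(v) = -4 + (v - 5*(-2))/4 = -4 + (v + 10)/4 = -4 + (10 + v)/4 = -4 + (5/2 + v/4) = -3/2 + v/4)
G = 14856 - √38 ≈ 14850.
E(209)/40909 + G/29619 = (-3/2 + (¼)*209)/40909 + (14856 - √38)/29619 = (-3/2 + 209/4)*(1/40909) + (14856 - √38)*(1/29619) = (203/4)*(1/40909) + (4952/9873 - √38/29619) = 203/163636 + (4952/9873 - √38/29619) = 812329691/1615578228 - √38/29619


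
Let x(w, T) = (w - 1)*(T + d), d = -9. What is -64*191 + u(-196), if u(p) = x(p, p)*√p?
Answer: -12224 + 565390*I ≈ -12224.0 + 5.6539e+5*I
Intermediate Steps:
x(w, T) = (-1 + w)*(-9 + T) (x(w, T) = (w - 1)*(T - 9) = (-1 + w)*(-9 + T))
u(p) = √p*(9 + p² - 10*p) (u(p) = (9 - p - 9*p + p*p)*√p = (9 - p - 9*p + p²)*√p = (9 + p² - 10*p)*√p = √p*(9 + p² - 10*p))
-64*191 + u(-196) = -64*191 + √(-196)*(9 + (-196)² - 10*(-196)) = -12224 + (14*I)*(9 + 38416 + 1960) = -12224 + (14*I)*40385 = -12224 + 565390*I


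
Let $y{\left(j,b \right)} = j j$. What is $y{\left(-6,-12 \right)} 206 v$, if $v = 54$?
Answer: $400464$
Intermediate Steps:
$y{\left(j,b \right)} = j^{2}$
$y{\left(-6,-12 \right)} 206 v = \left(-6\right)^{2} \cdot 206 \cdot 54 = 36 \cdot 206 \cdot 54 = 7416 \cdot 54 = 400464$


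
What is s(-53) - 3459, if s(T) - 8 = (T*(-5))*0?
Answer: -3451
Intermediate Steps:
s(T) = 8 (s(T) = 8 + (T*(-5))*0 = 8 - 5*T*0 = 8 + 0 = 8)
s(-53) - 3459 = 8 - 3459 = -3451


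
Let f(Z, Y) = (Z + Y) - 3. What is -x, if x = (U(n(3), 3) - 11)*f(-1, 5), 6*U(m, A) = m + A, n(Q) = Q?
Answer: 10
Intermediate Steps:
f(Z, Y) = -3 + Y + Z (f(Z, Y) = (Y + Z) - 3 = -3 + Y + Z)
U(m, A) = A/6 + m/6 (U(m, A) = (m + A)/6 = (A + m)/6 = A/6 + m/6)
x = -10 (x = (((1/6)*3 + (1/6)*3) - 11)*(-3 + 5 - 1) = ((1/2 + 1/2) - 11)*1 = (1 - 11)*1 = -10*1 = -10)
-x = -1*(-10) = 10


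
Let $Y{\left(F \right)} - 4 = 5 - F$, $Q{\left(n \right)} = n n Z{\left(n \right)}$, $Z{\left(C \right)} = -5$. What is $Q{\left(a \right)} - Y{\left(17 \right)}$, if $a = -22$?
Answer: $-2412$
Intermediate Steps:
$Q{\left(n \right)} = - 5 n^{2}$ ($Q{\left(n \right)} = n n \left(-5\right) = n^{2} \left(-5\right) = - 5 n^{2}$)
$Y{\left(F \right)} = 9 - F$ ($Y{\left(F \right)} = 4 - \left(-5 + F\right) = 9 - F$)
$Q{\left(a \right)} - Y{\left(17 \right)} = - 5 \left(-22\right)^{2} - \left(9 - 17\right) = \left(-5\right) 484 - \left(9 - 17\right) = -2420 - -8 = -2420 + 8 = -2412$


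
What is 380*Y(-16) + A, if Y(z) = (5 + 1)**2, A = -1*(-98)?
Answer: 13778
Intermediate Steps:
A = 98
Y(z) = 36 (Y(z) = 6**2 = 36)
380*Y(-16) + A = 380*36 + 98 = 13680 + 98 = 13778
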